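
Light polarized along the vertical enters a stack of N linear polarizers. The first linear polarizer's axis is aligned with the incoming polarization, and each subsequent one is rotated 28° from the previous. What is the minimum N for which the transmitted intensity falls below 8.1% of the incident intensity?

First polarizer is aligned with the polarization: full transmission.
Each further stage multiplies by cos²(28°) = 0.7796.
After N polarizers: T = 0.7796^(N−1). Require T < 0.081 ⇒ N−1 > ln(0.081)/ln(0.7796) = 10.09, so N−1 ≥ 11 and N = 12.
Check: N=12 gives T = 0.06465 < 0.081; N=11 gives T = 0.08293.

N = 12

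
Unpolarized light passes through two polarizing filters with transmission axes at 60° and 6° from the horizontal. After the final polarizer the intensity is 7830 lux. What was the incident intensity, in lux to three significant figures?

I₀ ≈ 4.53e4 lux

Unpolarized light through the first polarizer → I₁ = ½ I₀, now polarized at 60°.
I₂ = I₁ cos²(6° − 60°) = 0.5 I₀ · cos²(54°) = 0.1727 I₀.
So 7830 lux = 0.1727 I₀, giving I₀ = 7830/0.1727 = 4.533e+04 lux.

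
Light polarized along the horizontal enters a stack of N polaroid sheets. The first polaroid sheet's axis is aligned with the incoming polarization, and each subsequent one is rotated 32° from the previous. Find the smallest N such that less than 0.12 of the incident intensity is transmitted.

First polarizer is aligned with the polarization: full transmission.
Each further stage multiplies by cos²(32°) = 0.7192.
After N polarizers: T = 0.7192^(N−1). Require T < 0.12 ⇒ N−1 > ln(0.12)/ln(0.7192) = 6.43, so N−1 ≥ 7 and N = 8.
Check: N=8 gives T = 0.09951 < 0.12; N=7 gives T = 0.1384.

N = 8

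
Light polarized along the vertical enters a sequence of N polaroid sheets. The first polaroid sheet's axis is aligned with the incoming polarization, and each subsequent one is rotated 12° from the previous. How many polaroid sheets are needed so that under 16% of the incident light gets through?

N = 43

First polarizer is aligned with the polarization: full transmission.
Each further stage multiplies by cos²(12°) = 0.9568.
After N polarizers: T = 0.9568^(N−1). Require T < 0.16 ⇒ N−1 > ln(0.16)/ln(0.9568) = 41.47, so N−1 ≥ 42 and N = 43.
Check: N=43 gives T = 0.1563 < 0.16; N=42 gives T = 0.1634.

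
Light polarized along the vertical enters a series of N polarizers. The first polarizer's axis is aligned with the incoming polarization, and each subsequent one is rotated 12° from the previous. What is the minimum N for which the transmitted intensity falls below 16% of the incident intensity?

N = 43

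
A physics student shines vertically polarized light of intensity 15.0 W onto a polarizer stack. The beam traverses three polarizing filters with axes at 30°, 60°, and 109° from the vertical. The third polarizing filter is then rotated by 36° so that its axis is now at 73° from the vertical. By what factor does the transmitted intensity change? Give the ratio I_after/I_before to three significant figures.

I_new/I_old ≈ 2.21

Before rotation:
I₁ = I₀ cos²(30° − 0°) = I₀ cos²(30°) = 0.75 I₀.
I₂ = I₁ cos²(60° − 30°) = 0.75 I₀ · cos²(30°) = 0.5625 I₀.
I₃ = I₂ cos²(109° − 60°) = 0.5625 I₀ · cos²(49°) = 0.2421 I₀.
After rotation:
I₁ = I₀ cos²(30° − 0°) = I₀ cos²(30°) = 0.75 I₀.
I₂ = I₁ cos²(60° − 30°) = 0.75 I₀ · cos²(30°) = 0.5625 I₀.
I₃ = I₂ cos²(73° − 60°) = 0.5625 I₀ · cos²(13°) = 0.534 I₀.
Ratio = 0.534 / 0.2421 = 2.206.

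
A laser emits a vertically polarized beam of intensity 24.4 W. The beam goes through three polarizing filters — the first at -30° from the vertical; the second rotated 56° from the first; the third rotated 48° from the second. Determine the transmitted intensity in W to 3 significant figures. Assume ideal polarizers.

By Malus's law, I₁ = 24.4 W · cos²(30°) = 18.3 W.
I₂ = I₁ · cos²(56°) = 18.3 · 0.3127 = 5.722 W.
I₃ = I₂ · cos²(48°) = 5.722 · 0.4477 = 2.562 W.

I ≈ 2.56 W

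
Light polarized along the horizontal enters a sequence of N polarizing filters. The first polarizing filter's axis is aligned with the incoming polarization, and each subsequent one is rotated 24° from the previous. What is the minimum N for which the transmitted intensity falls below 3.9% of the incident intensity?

First polarizer is aligned with the polarization: full transmission.
Each further stage multiplies by cos²(24°) = 0.8346.
After N polarizers: T = 0.8346^(N−1). Require T < 0.039 ⇒ N−1 > ln(0.039)/ln(0.8346) = 17.94, so N−1 ≥ 18 and N = 19.
Check: N=19 gives T = 0.03857 < 0.039; N=18 gives T = 0.04622.

N = 19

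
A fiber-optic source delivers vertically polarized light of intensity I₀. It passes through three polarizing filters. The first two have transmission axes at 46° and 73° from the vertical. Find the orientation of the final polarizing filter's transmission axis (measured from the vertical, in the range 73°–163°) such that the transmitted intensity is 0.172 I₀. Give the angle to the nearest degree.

θ ≈ 121°

I₁ = I₀ cos²(46° − 0°) = I₀ cos²(46°) = 0.4826 I₀.
I₂ = I₁ cos²(73° − 46°) = 0.4826 I₀ · cos²(27°) = 0.3831 I₀.
Need I₃/I₀ = 0.172, so cos²(θ − 73°) = 0.172 / 0.3831 = 0.449.
θ − 73° = arccos(√0.449) = 47.9°, giving θ ≈ 73 + 47.9 = 120.9°.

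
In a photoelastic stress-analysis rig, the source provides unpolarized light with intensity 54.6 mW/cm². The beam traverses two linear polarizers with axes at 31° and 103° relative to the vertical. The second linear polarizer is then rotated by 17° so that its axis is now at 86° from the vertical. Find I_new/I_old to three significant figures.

Before rotation:
Unpolarized light through the first polarizer → I₁ = ½ I₀, now polarized at 31°.
I₂ = I₁ cos²(103° − 31°) = 0.5 I₀ · cos²(72°) = 0.04775 I₀.
After rotation:
Unpolarized light through the first polarizer → I₁ = ½ I₀, now polarized at 31°.
I₂ = I₁ cos²(86° − 31°) = 0.5 I₀ · cos²(55°) = 0.1645 I₀.
Ratio = 0.1645 / 0.04775 = 3.445.

I_new/I_old ≈ 3.45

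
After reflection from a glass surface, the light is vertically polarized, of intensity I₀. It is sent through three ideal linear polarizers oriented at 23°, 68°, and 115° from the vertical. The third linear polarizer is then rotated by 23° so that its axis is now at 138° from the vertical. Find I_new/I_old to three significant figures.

I_new/I_old ≈ 0.251

Before rotation:
By Malus's law, I₁ = I₀ cos²(23° − 0°) = I₀ cos²(23°) = 0.8473 I₀.
I₂ = I₁ cos²(68° − 23°) = 0.8473 I₀ · cos²(45°) = 0.4237 I₀.
I₃ = I₂ cos²(115° − 68°) = 0.4237 I₀ · cos²(47°) = 0.1971 I₀.
After rotation:
I₁ = I₀ cos²(23° − 0°) = I₀ cos²(23°) = 0.8473 I₀.
I₂ = I₁ cos²(68° − 23°) = 0.8473 I₀ · cos²(45°) = 0.4237 I₀.
I₃ = I₂ cos²(138° − 68°) = 0.4237 I₀ · cos²(70°) = 0.04956 I₀.
Ratio = 0.04956 / 0.1971 = 0.2515.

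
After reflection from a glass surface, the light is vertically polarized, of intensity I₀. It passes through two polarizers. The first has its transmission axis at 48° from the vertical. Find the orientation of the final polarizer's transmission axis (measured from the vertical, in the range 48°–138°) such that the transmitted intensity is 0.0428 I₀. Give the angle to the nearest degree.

By Malus's law, I₁ = I₀ cos²(48° − 0°) = I₀ cos²(48°) = 0.4477 I₀.
Need I₂/I₀ = 0.0428, so cos²(θ − 48°) = 0.0428 / 0.4477 = 0.09559.
θ − 48° = arccos(√0.09559) = 72.0°, giving θ ≈ 48 + 72.0 = 120.0°.

θ ≈ 120°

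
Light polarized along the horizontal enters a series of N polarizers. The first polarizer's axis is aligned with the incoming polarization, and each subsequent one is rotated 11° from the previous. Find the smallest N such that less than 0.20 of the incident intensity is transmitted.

First polarizer is aligned with the polarization: full transmission.
Each further stage multiplies by cos²(11°) = 0.9636.
After N polarizers: T = 0.9636^(N−1). Require T < 0.20 ⇒ N−1 > ln(0.20)/ln(0.9636) = 43.40, so N−1 ≥ 44 and N = 45.
Check: N=45 gives T = 0.1956 < 0.20; N=44 gives T = 0.203.

N = 45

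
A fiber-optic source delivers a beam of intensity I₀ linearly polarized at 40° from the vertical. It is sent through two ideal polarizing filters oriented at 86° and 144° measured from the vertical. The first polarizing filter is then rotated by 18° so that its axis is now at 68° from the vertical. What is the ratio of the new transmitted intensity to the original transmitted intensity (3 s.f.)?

Before rotation:
By Malus's law, I₁ = I₀ cos²(86° − 40°) = I₀ cos²(46°) = 0.4826 I₀.
I₂ = I₁ cos²(144° − 86°) = 0.4826 I₀ · cos²(58°) = 0.1355 I₀.
After rotation:
I₁ = I₀ cos²(68° − 40°) = I₀ cos²(28°) = 0.7796 I₀.
I₂ = I₁ cos²(144° − 68°) = 0.7796 I₀ · cos²(76°) = 0.04563 I₀.
Ratio = 0.04563 / 0.1355 = 0.3367.

I_new/I_old ≈ 0.337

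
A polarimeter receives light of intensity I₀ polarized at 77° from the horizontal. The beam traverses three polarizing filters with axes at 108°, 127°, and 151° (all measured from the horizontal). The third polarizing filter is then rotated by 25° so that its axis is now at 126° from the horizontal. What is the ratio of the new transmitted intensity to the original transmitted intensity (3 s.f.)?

Before rotation:
I₁ = I₀ cos²(108° − 77°) = I₀ cos²(31°) = 0.7347 I₀.
I₂ = I₁ cos²(127° − 108°) = 0.7347 I₀ · cos²(19°) = 0.6569 I₀.
I₃ = I₂ cos²(151° − 127°) = 0.6569 I₀ · cos²(24°) = 0.5482 I₀.
After rotation:
I₁ = I₀ cos²(108° − 77°) = I₀ cos²(31°) = 0.7347 I₀.
I₂ = I₁ cos²(127° − 108°) = 0.7347 I₀ · cos²(19°) = 0.6569 I₀.
I₃ = I₂ cos²(126° − 127°) = 0.6569 I₀ · cos²(1°) = 0.6567 I₀.
Ratio = 0.6567 / 0.5482 = 1.198.

I_new/I_old ≈ 1.20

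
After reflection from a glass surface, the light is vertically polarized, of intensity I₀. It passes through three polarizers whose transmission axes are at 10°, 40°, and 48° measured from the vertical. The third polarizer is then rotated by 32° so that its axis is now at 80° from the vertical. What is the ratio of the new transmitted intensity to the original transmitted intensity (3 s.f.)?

I_new/I_old ≈ 0.598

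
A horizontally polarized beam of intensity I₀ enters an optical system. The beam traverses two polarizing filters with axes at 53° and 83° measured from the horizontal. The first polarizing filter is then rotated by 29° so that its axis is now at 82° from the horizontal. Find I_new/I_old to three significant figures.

Before rotation:
I₁ = I₀ cos²(53° − 0°) = I₀ cos²(53°) = 0.3622 I₀.
I₂ = I₁ cos²(83° − 53°) = 0.3622 I₀ · cos²(30°) = 0.2716 I₀.
After rotation:
I₁ = I₀ cos²(82° − 0°) = I₀ cos²(82°) = 0.01937 I₀.
I₂ = I₁ cos²(83° − 82°) = 0.01937 I₀ · cos²(1°) = 0.01936 I₀.
Ratio = 0.01936 / 0.2716 = 0.07128.

I_new/I_old ≈ 0.0713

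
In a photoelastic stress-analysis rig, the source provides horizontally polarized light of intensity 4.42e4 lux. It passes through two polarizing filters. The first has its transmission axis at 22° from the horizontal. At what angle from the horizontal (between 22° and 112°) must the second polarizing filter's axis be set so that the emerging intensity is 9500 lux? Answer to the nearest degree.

θ ≈ 82°

By Malus's law, I₁ = I₀ cos²(22° − 0°) = I₀ cos²(22°) = 0.8597 I₀.
Target fraction: 9500 / 4.42e4 lux = 0.2149 of I₀.
Need I₂/I₀ = 0.2149, so cos²(θ − 22°) = 0.2149 / 0.8597 = 0.25.
θ − 22° = arccos(√0.25) = 60.0°, giving θ ≈ 22 + 60.0 = 82.0°.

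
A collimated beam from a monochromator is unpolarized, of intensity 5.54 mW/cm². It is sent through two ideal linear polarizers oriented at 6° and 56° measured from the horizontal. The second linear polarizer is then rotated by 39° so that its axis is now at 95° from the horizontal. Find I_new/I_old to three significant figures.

Before rotation:
Unpolarized light through the first polarizer → I₁ = ½ I₀, now polarized at 6°.
I₂ = I₁ cos²(56° − 6°) = 0.5 I₀ · cos²(50°) = 0.2066 I₀.
After rotation:
Unpolarized light through the first polarizer → I₁ = ½ I₀, now polarized at 6°.
I₂ = I₁ cos²(95° − 6°) = 0.5 I₀ · cos²(89°) = 0.0001523 I₀.
Ratio = 0.0001523 / 0.2066 = 0.0007372.

I_new/I_old ≈ 0.000737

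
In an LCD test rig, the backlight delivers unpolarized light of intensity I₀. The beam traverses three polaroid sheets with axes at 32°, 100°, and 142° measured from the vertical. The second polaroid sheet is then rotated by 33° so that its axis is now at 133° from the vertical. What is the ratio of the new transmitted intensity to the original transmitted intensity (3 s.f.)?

Before rotation:
Unpolarized light through the first polarizer → I₁ = ½ I₀, now polarized at 32°.
I₂ = I₁ cos²(100° − 32°) = 0.5 I₀ · cos²(68°) = 0.07017 I₀.
I₃ = I₂ cos²(142° − 100°) = 0.07017 I₀ · cos²(42°) = 0.03875 I₀.
After rotation:
Unpolarized light through the first polarizer → I₁ = ½ I₀, now polarized at 32°.
Angle between axes 1 and 2: 79°. I₂ = 0.5 I₀ · cos²(79°) = 0.0182 I₀.
I₃ = I₂ cos²(142° − 133°) = 0.0182 I₀ · cos²(9°) = 0.01776 I₀.
Ratio = 0.01776 / 0.03875 = 0.4583.

I_new/I_old ≈ 0.458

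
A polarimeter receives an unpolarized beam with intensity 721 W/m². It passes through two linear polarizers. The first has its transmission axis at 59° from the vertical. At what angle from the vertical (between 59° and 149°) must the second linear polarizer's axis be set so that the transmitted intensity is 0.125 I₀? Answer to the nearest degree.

θ ≈ 119°

Unpolarized light through the first polarizer → I₁ = ½ I₀, now polarized at 59°.
Need I₂/I₀ = 0.125, so cos²(θ − 59°) = 0.125 / 0.5 = 0.25.
θ − 59° = arccos(√0.25) = 60.0°, giving θ ≈ 59 + 60.0 = 119.0°.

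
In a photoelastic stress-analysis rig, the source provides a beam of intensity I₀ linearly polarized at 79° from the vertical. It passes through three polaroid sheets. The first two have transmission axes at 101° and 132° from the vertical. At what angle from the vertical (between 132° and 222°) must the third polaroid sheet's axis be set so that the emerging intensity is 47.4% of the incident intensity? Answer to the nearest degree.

θ ≈ 162°

By Malus's law, I₁ = I₀ cos²(101° − 79°) = I₀ cos²(22°) = 0.8597 I₀.
I₂ = I₁ cos²(132° − 101°) = 0.8597 I₀ · cos²(31°) = 0.6316 I₀.
Need I₃/I₀ = 0.474, so cos²(θ − 132°) = 0.474 / 0.6316 = 0.7504.
θ − 132° = arccos(√0.7504) = 30.0°, giving θ ≈ 132 + 30.0 = 162.0°.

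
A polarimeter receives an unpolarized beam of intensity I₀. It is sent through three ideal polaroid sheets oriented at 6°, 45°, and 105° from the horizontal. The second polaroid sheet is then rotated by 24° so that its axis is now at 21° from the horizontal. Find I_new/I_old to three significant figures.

Before rotation:
Unpolarized light through the first polarizer → I₁ = ½ I₀, now polarized at 6°.
I₂ = I₁ cos²(45° − 6°) = 0.5 I₀ · cos²(39°) = 0.302 I₀.
I₃ = I₂ cos²(105° − 45°) = 0.302 I₀ · cos²(60°) = 0.07549 I₀.
After rotation:
Unpolarized light through the first polarizer → I₁ = ½ I₀, now polarized at 6°.
I₂ = I₁ cos²(21° − 6°) = 0.5 I₀ · cos²(15°) = 0.4665 I₀.
I₃ = I₂ cos²(105° − 21°) = 0.4665 I₀ · cos²(84°) = 0.005097 I₀.
Ratio = 0.005097 / 0.07549 = 0.06752.

I_new/I_old ≈ 0.0675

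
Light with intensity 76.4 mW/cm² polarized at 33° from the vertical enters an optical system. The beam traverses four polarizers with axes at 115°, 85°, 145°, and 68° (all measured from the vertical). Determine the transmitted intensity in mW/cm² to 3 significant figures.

I ≈ 0.0140 mW/cm²

I₁ = 76.4 mW/cm² · cos²(82°) = 1.48 mW/cm².
I₂ = I₁ · cos²(30°) = 1.48 · 0.75 = 1.11 mW/cm².
I₃ = I₂ · cos²(60°) = 1.11 · 0.25 = 0.2775 mW/cm².
I₄ = I₃ · cos²(77°) = 0.2775 · 0.0506 = 0.01404 mW/cm².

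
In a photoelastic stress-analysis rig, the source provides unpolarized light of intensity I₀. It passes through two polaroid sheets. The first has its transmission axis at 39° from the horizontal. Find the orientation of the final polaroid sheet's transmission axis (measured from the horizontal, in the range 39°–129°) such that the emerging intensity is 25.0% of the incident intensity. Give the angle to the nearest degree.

θ ≈ 84°

Unpolarized light through the first polarizer → I₁ = ½ I₀, now polarized at 39°.
Need I₂/I₀ = 0.25, so cos²(θ − 39°) = 0.25 / 0.5 = 0.5.
θ − 39° = arccos(√0.5) = 45.0°, giving θ ≈ 39 + 45.0 = 84.0°.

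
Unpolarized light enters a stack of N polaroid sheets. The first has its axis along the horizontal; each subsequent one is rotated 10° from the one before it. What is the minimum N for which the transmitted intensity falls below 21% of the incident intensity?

N = 30

First polarizer halves the unpolarized light: factor 1/2.
Each further stage multiplies by cos²(10°) = 0.9698.
After N polarizers: T = 0.5·0.9698^(N−1). Require T < 0.21 ⇒ N−1 > ln(0.21/0.5)/ln(0.9698) = 28.33, so N−1 ≥ 29 and N = 30.
Check: N=30 gives T = 0.2058 < 0.21; N=29 gives T = 0.2122.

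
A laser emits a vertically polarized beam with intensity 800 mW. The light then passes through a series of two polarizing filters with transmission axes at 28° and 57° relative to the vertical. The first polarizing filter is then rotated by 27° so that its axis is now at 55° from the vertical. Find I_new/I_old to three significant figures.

I_new/I_old ≈ 0.551

Before rotation:
By Malus's law, I₁ = I₀ cos²(28° − 0°) = I₀ cos²(28°) = 0.7796 I₀.
I₂ = I₁ cos²(57° − 28°) = 0.7796 I₀ · cos²(29°) = 0.5964 I₀.
After rotation:
I₁ = I₀ cos²(55° − 0°) = I₀ cos²(55°) = 0.329 I₀.
I₂ = I₁ cos²(57° − 55°) = 0.329 I₀ · cos²(2°) = 0.3286 I₀.
Ratio = 0.3286 / 0.5964 = 0.551.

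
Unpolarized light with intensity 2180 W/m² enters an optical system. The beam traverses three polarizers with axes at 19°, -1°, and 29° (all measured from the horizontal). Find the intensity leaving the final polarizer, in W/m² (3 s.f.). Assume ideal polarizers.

I ≈ 722 W/m²

Unpolarized light through the first polarizer → I₁ = 2180 W/m²/2 = 1090 W/m², polarized at 19°.
I₂ = I₁ · cos²(20°) = 1090 · 0.883 = 962.5 W/m².
I₃ = I₂ · cos²(30°) = 962.5 · 0.75 = 721.9 W/m².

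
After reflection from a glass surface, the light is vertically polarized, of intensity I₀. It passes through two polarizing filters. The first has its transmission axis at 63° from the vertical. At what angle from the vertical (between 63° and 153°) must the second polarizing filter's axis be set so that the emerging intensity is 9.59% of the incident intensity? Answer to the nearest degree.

By Malus's law, I₁ = I₀ cos²(63° − 0°) = I₀ cos²(63°) = 0.2061 I₀.
Need I₂/I₀ = 0.0959, so cos²(θ − 63°) = 0.0959 / 0.2061 = 0.4653.
θ − 63° = arccos(√0.4653) = 47.0°, giving θ ≈ 63 + 47.0 = 110.0°.

θ ≈ 110°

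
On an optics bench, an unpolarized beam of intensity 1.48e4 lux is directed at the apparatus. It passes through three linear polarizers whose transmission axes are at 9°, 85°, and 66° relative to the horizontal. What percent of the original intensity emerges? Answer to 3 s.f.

Unpolarized light through the first polarizer → I₁ = 1.48e4 lux/2 = 7400 lux, polarized at 9°.
I₂ = I₁ · cos²(76°) = 7400 · 0.05853 = 433.1 lux.
I₃ = I₂ · cos²(19°) = 433.1 · 0.894 = 387.2 lux.
That is 2.616% of the incident intensity.

≈ 2.62%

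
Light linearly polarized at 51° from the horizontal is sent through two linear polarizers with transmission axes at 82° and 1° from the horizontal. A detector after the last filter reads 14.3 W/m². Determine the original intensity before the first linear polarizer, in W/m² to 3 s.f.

I₁ = I₀ cos²(82° − 51°) = I₀ cos²(31°) = 0.7347 I₀.
I₂ = I₁ cos²(1° − 82°) = 0.7347 I₀ · cos²(81°) = 0.01798 I₀.
So 14.3 W/m² = 0.01798 I₀, giving I₀ = 14.3/0.01798 = 795.3 W/m².

I₀ ≈ 795 W/m²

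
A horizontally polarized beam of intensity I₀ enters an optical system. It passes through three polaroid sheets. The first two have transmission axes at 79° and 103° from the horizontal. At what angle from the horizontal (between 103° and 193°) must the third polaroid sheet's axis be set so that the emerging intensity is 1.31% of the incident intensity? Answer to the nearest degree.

I₁ = I₀ cos²(79° − 0°) = I₀ cos²(79°) = 0.03641 I₀.
I₂ = I₁ cos²(103° − 79°) = 0.03641 I₀ · cos²(24°) = 0.03038 I₀.
Need I₃/I₀ = 0.0131, so cos²(θ − 103°) = 0.0131 / 0.03038 = 0.4311.
θ − 103° = arccos(√0.4311) = 49.0°, giving θ ≈ 103 + 49.0 = 152.0°.

θ ≈ 152°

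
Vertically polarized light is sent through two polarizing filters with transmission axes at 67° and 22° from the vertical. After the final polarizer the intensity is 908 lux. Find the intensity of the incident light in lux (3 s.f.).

I₁ = I₀ cos²(67° − 0°) = I₀ cos²(67°) = 0.1527 I₀.
I₂ = I₁ cos²(22° − 67°) = 0.1527 I₀ · cos²(45°) = 0.07634 I₀.
So 908 lux = 0.07634 I₀, giving I₀ = 908/0.07634 = 1.189e+04 lux.

I₀ ≈ 1.19e4 lux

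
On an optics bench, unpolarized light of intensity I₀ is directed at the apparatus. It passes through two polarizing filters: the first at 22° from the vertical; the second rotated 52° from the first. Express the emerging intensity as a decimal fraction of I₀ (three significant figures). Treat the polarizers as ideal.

≈ 0.190 I₀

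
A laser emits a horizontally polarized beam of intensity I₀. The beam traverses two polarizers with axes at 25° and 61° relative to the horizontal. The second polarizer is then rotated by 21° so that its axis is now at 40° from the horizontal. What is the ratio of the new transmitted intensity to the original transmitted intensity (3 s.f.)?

Before rotation:
I₁ = I₀ cos²(25° − 0°) = I₀ cos²(25°) = 0.8214 I₀.
I₂ = I₁ cos²(61° − 25°) = 0.8214 I₀ · cos²(36°) = 0.5376 I₀.
After rotation:
I₁ = I₀ cos²(25° − 0°) = I₀ cos²(25°) = 0.8214 I₀.
I₂ = I₁ cos²(40° − 25°) = 0.8214 I₀ · cos²(15°) = 0.7664 I₀.
Ratio = 0.7664 / 0.5376 = 1.426.

I_new/I_old ≈ 1.43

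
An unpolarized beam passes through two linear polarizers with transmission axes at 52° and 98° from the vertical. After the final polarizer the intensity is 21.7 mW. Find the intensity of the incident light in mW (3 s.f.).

I₀ ≈ 89.9 mW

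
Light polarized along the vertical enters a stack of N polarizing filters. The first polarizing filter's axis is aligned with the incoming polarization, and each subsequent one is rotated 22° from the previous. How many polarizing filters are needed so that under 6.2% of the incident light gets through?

First polarizer is aligned with the polarization: full transmission.
Each further stage multiplies by cos²(22°) = 0.8597.
After N polarizers: T = 0.8597^(N−1). Require T < 0.062 ⇒ N−1 > ln(0.062)/ln(0.8597) = 18.39, so N−1 ≥ 19 and N = 20.
Check: N=20 gives T = 0.05653 < 0.062; N=19 gives T = 0.06576.

N = 20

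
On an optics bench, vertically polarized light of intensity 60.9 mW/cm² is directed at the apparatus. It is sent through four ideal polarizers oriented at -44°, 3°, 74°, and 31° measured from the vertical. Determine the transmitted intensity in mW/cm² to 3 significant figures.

I ≈ 0.831 mW/cm²

I₁ = 60.9 mW/cm² · cos²(44°) = 31.51 mW/cm².
I₂ = I₁ · cos²(47°) = 31.51 · 0.4651 = 14.66 mW/cm².
I₃ = I₂ · cos²(71°) = 14.66 · 0.106 = 1.554 mW/cm².
I₄ = I₃ · cos²(43°) = 1.554 · 0.5349 = 0.831 mW/cm².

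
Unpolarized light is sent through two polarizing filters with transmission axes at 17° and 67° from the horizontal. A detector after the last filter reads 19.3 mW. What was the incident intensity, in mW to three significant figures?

Unpolarized light through the first polarizer → I₁ = ½ I₀, now polarized at 17°.
I₂ = I₁ cos²(67° − 17°) = 0.5 I₀ · cos²(50°) = 0.2066 I₀.
So 19.3 mW = 0.2066 I₀, giving I₀ = 19.3/0.2066 = 93.42 mW.

I₀ ≈ 93.4 mW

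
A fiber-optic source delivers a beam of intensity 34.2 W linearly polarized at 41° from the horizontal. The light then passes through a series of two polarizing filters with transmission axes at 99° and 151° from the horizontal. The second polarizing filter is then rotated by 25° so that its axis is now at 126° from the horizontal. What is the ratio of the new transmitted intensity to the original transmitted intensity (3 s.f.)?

Before rotation:
I₁ = I₀ cos²(99° − 41°) = I₀ cos²(58°) = 0.2808 I₀.
I₂ = I₁ cos²(151° − 99°) = 0.2808 I₀ · cos²(52°) = 0.1064 I₀.
After rotation:
I₁ = I₀ cos²(99° − 41°) = I₀ cos²(58°) = 0.2808 I₀.
I₂ = I₁ cos²(126° − 99°) = 0.2808 I₀ · cos²(27°) = 0.2229 I₀.
Ratio = 0.2229 / 0.1064 = 2.094.

I_new/I_old ≈ 2.09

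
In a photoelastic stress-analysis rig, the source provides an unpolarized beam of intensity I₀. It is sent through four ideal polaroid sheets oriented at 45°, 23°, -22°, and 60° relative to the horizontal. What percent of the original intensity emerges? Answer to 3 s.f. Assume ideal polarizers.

Unpolarized light through the first polarizer → I₁ = ½ I₀, now polarized at 45°.
I₂ = I₁ cos²(23° − 45°) = 0.5 I₀ · cos²(22°) = 0.4298 I₀.
I₃ = I₂ cos²(-22° − 23°) = 0.4298 I₀ · cos²(45°) = 0.2149 I₀.
I₄ = I₃ cos²(60° + 22°) = 0.2149 I₀ · cos²(82°) = 0.004163 I₀.
That is 0.4163% of the incident intensity.

≈ 0.416%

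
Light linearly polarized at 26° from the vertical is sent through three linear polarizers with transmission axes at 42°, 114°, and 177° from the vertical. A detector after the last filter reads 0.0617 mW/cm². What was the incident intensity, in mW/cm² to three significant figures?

I₀ ≈ 3.39 mW/cm²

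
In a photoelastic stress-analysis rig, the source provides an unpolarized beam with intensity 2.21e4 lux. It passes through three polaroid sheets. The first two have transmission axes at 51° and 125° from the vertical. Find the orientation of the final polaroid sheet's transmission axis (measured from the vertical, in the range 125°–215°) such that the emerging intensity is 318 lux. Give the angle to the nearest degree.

θ ≈ 177°

Unpolarized light through the first polarizer → I₁ = ½ I₀, now polarized at 51°.
I₂ = I₁ cos²(125° − 51°) = 0.5 I₀ · cos²(74°) = 0.03799 I₀.
Target fraction: 318 / 2.21e4 lux = 0.01439 of I₀.
Need I₃/I₀ = 0.01439, so cos²(θ − 125°) = 0.01439 / 0.03799 = 0.3788.
θ − 125° = arccos(√0.3788) = 52.0°, giving θ ≈ 125 + 52.0 = 177.0°.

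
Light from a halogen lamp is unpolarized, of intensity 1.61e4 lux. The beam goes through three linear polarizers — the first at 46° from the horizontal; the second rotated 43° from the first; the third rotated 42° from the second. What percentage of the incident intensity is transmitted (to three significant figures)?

Unpolarized light through the first polarizer → I₁ = 1.61e4 lux/2 = 8050 lux, polarized at 46°.
I₂ = I₁ · cos²(43°) = 8050 · 0.5349 = 4306 lux.
I₃ = I₂ · cos²(42°) = 4306 · 0.5523 = 2378 lux.
That is 14.77% of the incident intensity.

≈ 14.8%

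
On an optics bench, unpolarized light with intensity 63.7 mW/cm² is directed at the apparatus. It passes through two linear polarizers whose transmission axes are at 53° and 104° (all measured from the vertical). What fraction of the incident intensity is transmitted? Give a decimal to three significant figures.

I/I₀ ≈ 0.198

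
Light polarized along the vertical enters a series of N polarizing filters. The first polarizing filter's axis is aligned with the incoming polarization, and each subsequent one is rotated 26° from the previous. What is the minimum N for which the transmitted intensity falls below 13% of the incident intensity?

First polarizer is aligned with the polarization: full transmission.
Each further stage multiplies by cos²(26°) = 0.8078.
After N polarizers: T = 0.8078^(N−1). Require T < 0.13 ⇒ N−1 > ln(0.13)/ln(0.8078) = 9.56, so N−1 ≥ 10 and N = 11.
Check: N=11 gives T = 0.1184 < 0.13; N=10 gives T = 0.1465.

N = 11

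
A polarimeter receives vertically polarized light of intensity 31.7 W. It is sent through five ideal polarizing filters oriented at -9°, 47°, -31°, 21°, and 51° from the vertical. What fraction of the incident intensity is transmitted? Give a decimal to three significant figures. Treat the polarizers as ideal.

I/I₀ ≈ 0.00375

By Malus's law, I₁ = 31.7 W · cos²(9°) = 30.92 W.
I₂ = I₁ · cos²(56°) = 30.92 · 0.3127 = 9.67 W.
I₃ = I₂ · cos²(78°) = 9.67 · 0.04323 = 0.418 W.
I₄ = I₃ · cos²(52°) = 0.418 · 0.379 = 0.1584 W.
I₅ = I₄ · cos²(30°) = 0.1584 · 0.75 = 0.1188 W.
Transmitted fraction = 0.003749.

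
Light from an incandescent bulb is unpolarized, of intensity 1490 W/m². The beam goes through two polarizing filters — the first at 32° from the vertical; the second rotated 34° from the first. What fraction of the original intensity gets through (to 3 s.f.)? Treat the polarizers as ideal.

Unpolarized light through the first polarizer → I₁ = 1490 W/m²/2 = 745 W/m², polarized at 32°.
I₂ = I₁ · cos²(34°) = 745 · 0.6873 = 512 W/m².
Transmitted fraction = 0.3437.

I/I₀ ≈ 0.344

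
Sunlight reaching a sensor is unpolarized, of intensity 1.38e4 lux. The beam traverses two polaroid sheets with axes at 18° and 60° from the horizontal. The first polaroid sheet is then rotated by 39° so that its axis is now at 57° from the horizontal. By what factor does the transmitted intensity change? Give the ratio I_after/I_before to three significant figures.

I_new/I_old ≈ 1.81

Before rotation:
Unpolarized light through the first polarizer → I₁ = ½ I₀, now polarized at 18°.
I₂ = I₁ cos²(60° − 18°) = 0.5 I₀ · cos²(42°) = 0.2761 I₀.
After rotation:
Unpolarized light through the first polarizer → I₁ = ½ I₀, now polarized at 57°.
I₂ = I₁ cos²(60° − 57°) = 0.5 I₀ · cos²(3°) = 0.4986 I₀.
Ratio = 0.4986 / 0.2761 = 1.806.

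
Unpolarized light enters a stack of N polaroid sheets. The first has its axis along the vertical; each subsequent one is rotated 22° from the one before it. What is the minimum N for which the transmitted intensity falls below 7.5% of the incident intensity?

N = 14

First polarizer halves the unpolarized light: factor 1/2.
Each further stage multiplies by cos²(22°) = 0.8597.
After N polarizers: T = 0.5·0.8597^(N−1). Require T < 0.075 ⇒ N−1 > ln(0.075/0.5)/ln(0.8597) = 12.55, so N−1 ≥ 13 and N = 14.
Check: N=14 gives T = 0.07003 < 0.075; N=13 gives T = 0.08146.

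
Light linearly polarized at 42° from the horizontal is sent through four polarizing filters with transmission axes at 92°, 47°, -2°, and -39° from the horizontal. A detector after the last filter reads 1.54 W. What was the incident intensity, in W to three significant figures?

I₀ ≈ 27.2 W

By Malus's law, I₁ = I₀ cos²(92° − 42°) = I₀ cos²(50°) = 0.4132 I₀.
I₂ = I₁ cos²(47° − 92°) = 0.4132 I₀ · cos²(45°) = 0.2066 I₀.
I₃ = I₂ cos²(-2° − 47°) = 0.2066 I₀ · cos²(49°) = 0.08892 I₀.
I₄ = I₃ cos²(-39° + 2°) = 0.08892 I₀ · cos²(37°) = 0.05671 I₀.
So 1.54 W = 0.05671 I₀, giving I₀ = 1.54/0.05671 = 27.15 W.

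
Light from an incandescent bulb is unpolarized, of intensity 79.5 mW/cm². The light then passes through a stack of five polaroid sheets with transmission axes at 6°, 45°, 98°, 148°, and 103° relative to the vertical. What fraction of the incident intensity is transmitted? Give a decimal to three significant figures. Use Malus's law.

Unpolarized light through the first polarizer → I₁ = 79.5 mW/cm²/2 = 39.75 mW/cm², polarized at 6°.
I₂ = I₁ · cos²(39°) = 39.75 · 0.604 = 24.01 mW/cm².
I₃ = I₂ · cos²(53°) = 24.01 · 0.3622 = 8.695 mW/cm².
I₄ = I₃ · cos²(50°) = 8.695 · 0.4132 = 3.593 mW/cm².
I₅ = I₄ · cos²(45°) = 3.593 · 0.5 = 1.796 mW/cm².
Transmitted fraction = 0.02259.

I/I₀ ≈ 0.0226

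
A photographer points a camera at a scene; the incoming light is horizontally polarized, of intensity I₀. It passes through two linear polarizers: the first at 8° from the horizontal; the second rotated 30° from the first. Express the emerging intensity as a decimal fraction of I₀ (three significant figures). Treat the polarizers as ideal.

≈ 0.735 I₀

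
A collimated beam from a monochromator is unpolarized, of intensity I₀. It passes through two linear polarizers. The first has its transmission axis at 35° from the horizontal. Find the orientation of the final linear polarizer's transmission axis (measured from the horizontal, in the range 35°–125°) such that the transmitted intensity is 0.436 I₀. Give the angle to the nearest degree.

Unpolarized light through the first polarizer → I₁ = ½ I₀, now polarized at 35°.
Need I₂/I₀ = 0.436, so cos²(θ − 35°) = 0.436 / 0.5 = 0.872.
θ − 35° = arccos(√0.872) = 21.0°, giving θ ≈ 35 + 21.0 = 56.0°.

θ ≈ 56°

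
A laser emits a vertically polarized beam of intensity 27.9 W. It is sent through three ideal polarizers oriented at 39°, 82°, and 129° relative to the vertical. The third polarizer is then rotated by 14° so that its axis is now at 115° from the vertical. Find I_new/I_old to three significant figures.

Before rotation:
I₁ = I₀ cos²(39° − 0°) = I₀ cos²(39°) = 0.604 I₀.
I₂ = I₁ cos²(82° − 39°) = 0.604 I₀ · cos²(43°) = 0.323 I₀.
I₃ = I₂ cos²(129° − 82°) = 0.323 I₀ · cos²(47°) = 0.1503 I₀.
After rotation:
I₁ = I₀ cos²(39° − 0°) = I₀ cos²(39°) = 0.604 I₀.
I₂ = I₁ cos²(82° − 39°) = 0.604 I₀ · cos²(43°) = 0.323 I₀.
I₃ = I₂ cos²(115° − 82°) = 0.323 I₀ · cos²(33°) = 0.2272 I₀.
Ratio = 0.2272 / 0.1503 = 1.512.

I_new/I_old ≈ 1.51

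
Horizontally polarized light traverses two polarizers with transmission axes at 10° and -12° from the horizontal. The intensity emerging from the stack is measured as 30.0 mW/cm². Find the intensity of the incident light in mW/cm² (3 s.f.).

I₀ ≈ 36.0 mW/cm²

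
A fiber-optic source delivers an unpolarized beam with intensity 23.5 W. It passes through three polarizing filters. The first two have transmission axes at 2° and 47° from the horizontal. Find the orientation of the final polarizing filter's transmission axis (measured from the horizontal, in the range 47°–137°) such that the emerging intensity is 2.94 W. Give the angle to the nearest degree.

θ ≈ 92°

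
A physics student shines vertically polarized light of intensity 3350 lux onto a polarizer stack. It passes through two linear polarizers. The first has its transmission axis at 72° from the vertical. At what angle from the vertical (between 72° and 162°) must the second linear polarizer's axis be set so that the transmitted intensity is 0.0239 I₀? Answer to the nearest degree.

By Malus's law, I₁ = I₀ cos²(72° − 0°) = I₀ cos²(72°) = 0.09549 I₀.
Need I₂/I₀ = 0.0239, so cos²(θ − 72°) = 0.0239 / 0.09549 = 0.2503.
θ − 72° = arccos(√0.2503) = 60.0°, giving θ ≈ 72 + 60.0 = 132.0°.

θ ≈ 132°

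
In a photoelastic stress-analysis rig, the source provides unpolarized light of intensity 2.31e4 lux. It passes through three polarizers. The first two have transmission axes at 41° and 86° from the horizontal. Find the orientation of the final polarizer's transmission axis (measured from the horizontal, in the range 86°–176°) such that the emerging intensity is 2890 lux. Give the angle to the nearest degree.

Unpolarized light through the first polarizer → I₁ = ½ I₀, now polarized at 41°.
I₂ = I₁ cos²(86° − 41°) = 0.5 I₀ · cos²(45°) = 0.25 I₀.
Target fraction: 2890 / 2.31e4 lux = 0.1251 of I₀.
Need I₃/I₀ = 0.1251, so cos²(θ − 86°) = 0.1251 / 0.25 = 0.5004.
θ − 86° = arccos(√0.5004) = 45.0°, giving θ ≈ 86 + 45.0 = 131.0°.

θ ≈ 131°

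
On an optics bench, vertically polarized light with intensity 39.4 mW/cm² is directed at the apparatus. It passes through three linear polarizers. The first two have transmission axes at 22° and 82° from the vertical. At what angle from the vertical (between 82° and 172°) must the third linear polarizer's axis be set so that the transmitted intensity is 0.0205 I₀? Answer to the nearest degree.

By Malus's law, I₁ = I₀ cos²(22° − 0°) = I₀ cos²(22°) = 0.8597 I₀.
I₂ = I₁ cos²(82° − 22°) = 0.8597 I₀ · cos²(60°) = 0.2149 I₀.
Need I₃/I₀ = 0.0205, so cos²(θ − 82°) = 0.0205 / 0.2149 = 0.09539.
θ − 82° = arccos(√0.09539) = 72.0°, giving θ ≈ 82 + 72.0 = 154.0°.

θ ≈ 154°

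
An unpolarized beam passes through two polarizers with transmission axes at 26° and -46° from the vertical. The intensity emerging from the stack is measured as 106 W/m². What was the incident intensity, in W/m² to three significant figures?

Unpolarized light through the first polarizer → I₁ = ½ I₀, now polarized at 26°.
I₂ = I₁ cos²(-46° − 26°) = 0.5 I₀ · cos²(72°) = 0.04775 I₀.
So 106 W/m² = 0.04775 I₀, giving I₀ = 106/0.04775 = 2220 W/m².

I₀ ≈ 2220 W/m²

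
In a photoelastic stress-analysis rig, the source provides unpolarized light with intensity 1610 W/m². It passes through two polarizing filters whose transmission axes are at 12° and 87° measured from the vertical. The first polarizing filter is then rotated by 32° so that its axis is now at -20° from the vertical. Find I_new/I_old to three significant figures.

Before rotation:
Unpolarized light through the first polarizer → I₁ = ½ I₀, now polarized at 12°.
I₂ = I₁ cos²(87° − 12°) = 0.5 I₀ · cos²(75°) = 0.03349 I₀.
After rotation:
Unpolarized light through the first polarizer → I₁ = ½ I₀, now polarized at -20°.
Angle between axes 1 and 2: 73°. I₂ = 0.5 I₀ · cos²(73°) = 0.04274 I₀.
Ratio = 0.04274 / 0.03349 = 1.276.

I_new/I_old ≈ 1.28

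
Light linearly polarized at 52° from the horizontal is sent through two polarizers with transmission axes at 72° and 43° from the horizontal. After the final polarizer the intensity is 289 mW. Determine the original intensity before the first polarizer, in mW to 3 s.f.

I₁ = I₀ cos²(72° − 52°) = I₀ cos²(20°) = 0.883 I₀.
I₂ = I₁ cos²(43° − 72°) = 0.883 I₀ · cos²(29°) = 0.6755 I₀.
So 289 mW = 0.6755 I₀, giving I₀ = 289/0.6755 = 427.8 mW.

I₀ ≈ 428 mW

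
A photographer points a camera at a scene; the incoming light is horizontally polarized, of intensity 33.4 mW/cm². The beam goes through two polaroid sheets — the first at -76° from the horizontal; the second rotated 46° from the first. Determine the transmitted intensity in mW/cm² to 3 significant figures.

I ≈ 0.943 mW/cm²

I₁ = 33.4 mW/cm² · cos²(76°) = 1.955 mW/cm².
I₂ = I₁ · cos²(46°) = 1.955 · 0.4826 = 0.9433 mW/cm².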